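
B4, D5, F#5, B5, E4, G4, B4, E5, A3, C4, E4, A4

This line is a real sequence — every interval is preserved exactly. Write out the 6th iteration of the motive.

C2 Eb2 G2 C3

The 4-note cells begin on B4, E4, A3 — each down a 5th from the last.
Continuing the starts: D3 → G2 → C2.
From C2 the exact shape gives C2 Eb2 G2 C3.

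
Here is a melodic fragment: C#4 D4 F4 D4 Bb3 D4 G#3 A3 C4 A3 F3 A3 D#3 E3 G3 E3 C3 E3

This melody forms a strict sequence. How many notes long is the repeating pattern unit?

6

There are 18 notes; a 6-note unit gives 3 cells:
C#4 D4 F4 D4 Bb3 D4 | G#3 A3 C4 A3 F3 A3 | D#3 E3 G3 E3 C3 E3
Each cell is the previous one down a 4th — so the unit is 6 notes.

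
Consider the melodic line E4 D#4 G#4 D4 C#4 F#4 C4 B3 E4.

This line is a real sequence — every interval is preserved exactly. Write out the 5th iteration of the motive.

Ab3 G3 C4

With a 3-note motive the entries are E4, D4, C4, each down a 2nd from the previous.
Extending down a 2nd: Bb3 → Ab3.
Statement 5 starts on Ab3 and keeps the same exact contour: Ab3 G3 C4.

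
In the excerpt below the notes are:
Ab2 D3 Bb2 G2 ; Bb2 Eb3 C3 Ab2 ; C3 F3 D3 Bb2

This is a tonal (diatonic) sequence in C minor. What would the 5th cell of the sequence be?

With a 4-note motive the entries are Ab2, Bb2, C3, each up a 2nd from the previous.
Continuing the starts: D3 → Eb3.
Statement 5 starts on Eb3 and keeps the same diatonic contour: Eb3 Ab3 F3 D3.

Eb3 Ab3 F3 D3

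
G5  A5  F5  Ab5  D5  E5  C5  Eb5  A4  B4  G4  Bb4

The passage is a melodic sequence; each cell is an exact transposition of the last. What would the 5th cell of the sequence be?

The 4-note cells begin on G5, D5, A4 — each down a 4th from the last.
Carrying on: E4 → B3.
From B3 the exact shape gives B3 C#4 A3 C4.

B3 C#4 A3 C4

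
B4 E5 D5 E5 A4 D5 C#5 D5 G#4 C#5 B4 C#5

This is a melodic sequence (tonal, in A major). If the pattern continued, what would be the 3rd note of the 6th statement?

F#4

With 4-note cells, note 3 of each statement runs D5, C#5, B4.
Extending down a 2nd: A4 → G#4 → F#4.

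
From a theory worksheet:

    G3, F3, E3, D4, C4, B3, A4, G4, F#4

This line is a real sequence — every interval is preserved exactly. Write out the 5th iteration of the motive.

B5 A5 G#5

Unit = 3 notes; the statements start on G3, D4, A4, moving up a 5th each time.
Extending up a 5th: E5 → B5.
From B5 the exact shape gives B5 A5 G#5.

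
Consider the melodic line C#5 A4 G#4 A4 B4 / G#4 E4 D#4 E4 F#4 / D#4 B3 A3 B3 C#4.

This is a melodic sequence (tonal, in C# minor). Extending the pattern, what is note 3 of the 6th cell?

Grouping in 5s, the 3rd note of each cell is G#4, D#4, A3.
Carrying that down a 4th forward: E3 → B2 → F#2.

F#2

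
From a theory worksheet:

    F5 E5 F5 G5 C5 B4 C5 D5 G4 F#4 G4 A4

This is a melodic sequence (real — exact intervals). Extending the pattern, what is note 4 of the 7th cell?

With 4-note cells, note 4 of each statement runs G5, D5, A4.
Extending down a 4th: E4 → B3 → F#3 → C#3.

C#3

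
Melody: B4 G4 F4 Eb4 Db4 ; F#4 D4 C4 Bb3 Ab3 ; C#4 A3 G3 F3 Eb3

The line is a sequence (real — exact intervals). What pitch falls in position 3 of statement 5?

A2

Grouping in 5s, the 3rd note of each cell is F4, C4, G3.
Each moves down a 4th. Continuing: D3 → A2.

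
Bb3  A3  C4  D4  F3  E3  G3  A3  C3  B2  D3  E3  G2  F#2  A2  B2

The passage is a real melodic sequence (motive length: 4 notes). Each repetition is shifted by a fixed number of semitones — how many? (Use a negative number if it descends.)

With a 4-note motive the entries are Bb3, F3, C3, G2, each down a 4th from the previous.
Bb3→F3 is 53 − 58 = -5 semitones.

-5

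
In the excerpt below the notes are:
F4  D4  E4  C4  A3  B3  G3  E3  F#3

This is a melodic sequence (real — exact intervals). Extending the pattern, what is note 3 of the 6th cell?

D#2

Grouping in 3s, the 3rd note of each cell is E4, B3, F#3.
Each moves down a 4th. Continuing: C#3 → G#2 → D#2.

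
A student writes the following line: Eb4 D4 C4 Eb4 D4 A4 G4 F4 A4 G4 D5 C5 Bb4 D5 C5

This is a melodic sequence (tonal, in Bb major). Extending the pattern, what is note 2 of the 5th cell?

The unit is 5 notes. Position-2 pitches of the 3 shown cells: D4, G4, C5.
Each moves up a 4th. Continuing: F5 → Bb5.

Bb5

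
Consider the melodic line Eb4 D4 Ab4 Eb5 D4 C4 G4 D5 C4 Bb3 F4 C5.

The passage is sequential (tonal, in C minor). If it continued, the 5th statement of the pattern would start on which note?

Ab3

The 4-note cells begin on Eb4, D4, C4 — each down a 2nd from the last.
Extending the heads down a 2nd: Bb3 → Ab3.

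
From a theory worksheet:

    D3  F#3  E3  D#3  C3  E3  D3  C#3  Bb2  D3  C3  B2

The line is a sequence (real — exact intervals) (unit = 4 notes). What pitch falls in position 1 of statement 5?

The unit is 4 notes. Position-1 pitches of the 3 shown cells: D3, C3, Bb2.
Each moves down a 2nd. Continuing: Ab2 → Gb2.

Gb2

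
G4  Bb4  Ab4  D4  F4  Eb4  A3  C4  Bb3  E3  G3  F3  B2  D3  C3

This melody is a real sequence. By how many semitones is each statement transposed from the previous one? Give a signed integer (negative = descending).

-5

Taking 3-note groups, the heads are G4, D4, A3, E3, B2: the pattern moves down a 4th.
G4→D4 is 62 − 67 = -5 semitones.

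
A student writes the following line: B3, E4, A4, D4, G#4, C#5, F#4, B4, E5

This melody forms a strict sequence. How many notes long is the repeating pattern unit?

Try groups of 3 (3 cells in 9 notes):
B3 E4 A4 | D4 G#4 C#5 | F#4 B4 E5
That's a consistent up a 3rd shift per cell, and no other grouping gives one.

3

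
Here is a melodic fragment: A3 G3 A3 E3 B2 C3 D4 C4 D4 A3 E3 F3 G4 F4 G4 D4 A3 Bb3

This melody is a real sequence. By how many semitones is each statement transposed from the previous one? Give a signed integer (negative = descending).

The 6-note cells begin on A3, D4, G4 — each up a 4th from the last.
A3→D4 is 62 − 57 = 5 semitones.

5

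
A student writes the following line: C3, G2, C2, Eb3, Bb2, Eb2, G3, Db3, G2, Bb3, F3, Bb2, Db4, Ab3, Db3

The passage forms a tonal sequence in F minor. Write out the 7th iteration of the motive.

Taking 3-note groups, the heads are C3, Eb3, G3, Bb3, Db4: the pattern moves up a 3rd.
Extending up a 3rd: F4 → Ab4.
From Ab4 the diatonic shape gives Ab4 Eb4 Ab3.

Ab4 Eb4 Ab3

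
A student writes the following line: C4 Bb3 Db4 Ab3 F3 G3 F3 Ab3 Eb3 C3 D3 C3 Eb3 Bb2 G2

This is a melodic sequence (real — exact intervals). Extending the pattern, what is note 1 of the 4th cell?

The unit is 5 notes. Position-1 pitches of the 3 shown cells: C4, G3, D3.
Each moves down a 4th; the next is A2.

A2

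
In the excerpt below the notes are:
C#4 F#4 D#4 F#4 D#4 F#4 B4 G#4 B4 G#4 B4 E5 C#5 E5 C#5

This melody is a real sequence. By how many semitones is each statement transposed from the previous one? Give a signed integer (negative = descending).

The 5-note cells begin on C#4, F#4, B4 — each up a 4th from the last.
Counting half-steps from C#4 to F#4: 5.

5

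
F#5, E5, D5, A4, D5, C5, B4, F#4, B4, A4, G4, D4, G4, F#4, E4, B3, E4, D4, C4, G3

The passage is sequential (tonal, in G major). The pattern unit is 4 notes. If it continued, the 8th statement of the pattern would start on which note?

Unit = 4 notes; the statements start on F#5, D5, B4, G4, E4, moving down a 3rd each time.
Extending the heads down a 3rd: C4 → A3 → F#3.

F#3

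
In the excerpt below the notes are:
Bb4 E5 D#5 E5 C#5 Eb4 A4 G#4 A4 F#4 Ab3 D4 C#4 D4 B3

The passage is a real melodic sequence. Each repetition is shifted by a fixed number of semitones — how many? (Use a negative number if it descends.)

With a 5-note motive the entries are Bb4, Eb4, Ab3, each down a 5th from the previous.
Bb4 to Eb4 spans -7 semitones.

-7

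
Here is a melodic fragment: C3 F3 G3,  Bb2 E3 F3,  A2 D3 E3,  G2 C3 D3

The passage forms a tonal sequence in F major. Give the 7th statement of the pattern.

With a 3-note motive the entries are C3, Bb2, A2, G2, each down a 2nd from the previous.
Continuing the starts: F2 → E2 → D2.
From D2 the diatonic shape gives D2 G2 A2.

D2 G2 A2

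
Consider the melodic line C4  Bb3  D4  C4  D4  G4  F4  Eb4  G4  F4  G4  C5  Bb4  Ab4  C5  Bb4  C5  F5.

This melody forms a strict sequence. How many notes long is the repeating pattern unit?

18 notes total. Splitting into 3 groups of 6:
C4 Bb3 D4 C4 D4 G4 | F4 Eb4 G4 F4 G4 C5 | Bb4 Ab4 C5 Bb4 C5 F5
That's a consistent up a 4th shift per cell, and no other grouping gives one.

6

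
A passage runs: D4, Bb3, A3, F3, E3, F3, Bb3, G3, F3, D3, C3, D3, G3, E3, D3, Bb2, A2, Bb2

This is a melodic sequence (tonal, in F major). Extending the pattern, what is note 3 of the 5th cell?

G2

The unit is 6 notes. Position-3 pitches of the 3 shown cells: A3, F3, D3.
Each moves down a 3rd. Continuing: Bb2 → G2.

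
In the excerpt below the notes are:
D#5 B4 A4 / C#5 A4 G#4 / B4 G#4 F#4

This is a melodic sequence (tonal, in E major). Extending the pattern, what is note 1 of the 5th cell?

G#4

With 3-note cells, note 1 of each statement runs D#5, C#5, B4.
Carrying that down a 2nd forward: A4 → G#4.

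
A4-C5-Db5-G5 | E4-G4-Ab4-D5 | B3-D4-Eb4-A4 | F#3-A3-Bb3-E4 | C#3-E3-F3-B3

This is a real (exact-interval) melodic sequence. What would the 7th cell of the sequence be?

D#2 F#2 G2 C#3

With a 4-note motive the entries are A4, E4, B3, F#3, C#3, each down a 4th from the previous.
Continuing the starts: G#2 → D#2.
From D#2 the exact shape gives D#2 F#2 G2 C#3.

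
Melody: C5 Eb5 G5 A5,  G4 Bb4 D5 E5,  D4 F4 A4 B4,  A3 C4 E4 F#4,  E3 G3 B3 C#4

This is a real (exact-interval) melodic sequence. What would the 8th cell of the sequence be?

C#2 E2 G#2 A#2

The 4-note cells begin on C5, G4, D4, A3, E3 — each down a 4th from the last.
Continuing the starts: B2 → F#2 → C#2.
Statement 8 starts on C#2 and keeps the same exact contour: C#2 E2 G#2 A#2.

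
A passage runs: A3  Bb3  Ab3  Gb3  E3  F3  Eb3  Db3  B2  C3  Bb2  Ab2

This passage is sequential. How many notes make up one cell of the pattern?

There are 12 notes; a 4-note unit gives 3 cells:
A3 Bb3 Ab3 Gb3 | E3 F3 Eb3 Db3 | B2 C3 Bb2 Ab2
Each cell is the previous one down a 4th — so the unit is 4 notes.

4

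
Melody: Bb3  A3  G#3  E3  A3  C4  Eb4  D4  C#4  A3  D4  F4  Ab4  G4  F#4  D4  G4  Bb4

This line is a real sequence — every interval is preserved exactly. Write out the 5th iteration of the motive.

Gb5 F5 E5 C5 F5 Ab5

With a 6-note motive the entries are Bb3, Eb4, Ab4, each up a 4th from the previous.
Continuing the starts: Db5 → Gb5.
Statement 5 starts on Gb5 and keeps the same exact contour: Gb5 F5 E5 C5 F5 Ab5.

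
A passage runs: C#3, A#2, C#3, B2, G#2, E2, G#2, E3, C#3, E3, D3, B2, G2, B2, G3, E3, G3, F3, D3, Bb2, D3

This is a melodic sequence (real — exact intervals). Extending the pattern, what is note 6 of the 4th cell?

Db3

With 7-note cells, note 6 of each statement runs E2, G2, Bb2.
One more up a 3rd gives Db3.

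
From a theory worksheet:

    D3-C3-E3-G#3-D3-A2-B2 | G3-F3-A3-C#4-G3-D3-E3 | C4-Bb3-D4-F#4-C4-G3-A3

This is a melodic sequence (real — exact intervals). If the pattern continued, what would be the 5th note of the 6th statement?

Eb5

Grouping in 7s, the 5th note of each cell is D3, G3, C4.
Extending up a 4th: F4 → Bb4 → Eb5.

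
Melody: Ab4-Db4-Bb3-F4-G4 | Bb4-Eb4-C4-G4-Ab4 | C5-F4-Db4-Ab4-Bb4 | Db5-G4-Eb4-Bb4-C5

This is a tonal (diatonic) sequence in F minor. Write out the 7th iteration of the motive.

G5 C5 Ab4 Eb5 F5

Unit = 5 notes; the statements start on Ab4, Bb4, C5, Db5, moving up a 2nd each time.
Carrying on: Eb5 → F5 → G5.
Statement 7 starts on G5 and keeps the same diatonic contour: G5 C5 Ab4 Eb5 F5.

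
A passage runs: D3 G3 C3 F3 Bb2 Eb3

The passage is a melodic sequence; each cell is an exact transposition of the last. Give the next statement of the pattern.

Ab2 Db3

The 2-note cells begin on D3, C3, Bb2 — each down a 2nd from the last.
From Ab2 the exact shape gives Ab2 Db3.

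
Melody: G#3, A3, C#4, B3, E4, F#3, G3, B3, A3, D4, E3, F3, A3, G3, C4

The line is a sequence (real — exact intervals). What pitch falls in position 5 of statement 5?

Grouping in 5s, the 5th note of each cell is E4, D4, C4.
Carrying that down a 2nd forward: Bb3 → Ab3.

Ab3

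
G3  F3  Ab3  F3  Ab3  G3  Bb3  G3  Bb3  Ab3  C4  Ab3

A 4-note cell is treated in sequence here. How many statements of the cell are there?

12 notes in groups of 4 gives 12/4 = 3 statements.
Starts: G3, Ab3, Bb3 — each up a 2nd.

3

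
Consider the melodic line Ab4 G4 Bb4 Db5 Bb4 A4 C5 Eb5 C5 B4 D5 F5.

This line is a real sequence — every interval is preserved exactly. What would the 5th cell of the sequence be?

The 4-note cells begin on Ab4, Bb4, C5 — each up a 2nd from the last.
Carrying on: D5 → E5.
So cell 5 is E5 D#5 F#5 A5.

E5 D#5 F#5 A5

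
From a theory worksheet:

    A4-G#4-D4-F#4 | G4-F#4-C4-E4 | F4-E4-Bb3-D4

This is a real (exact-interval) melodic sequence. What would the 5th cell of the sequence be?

Db4 C4 Gb3 Bb3

Unit = 4 notes; the statements start on A4, G4, F4, moving down a 2nd each time.
Continuing the starts: Eb4 → Db4.
So cell 5 is Db4 C4 Gb3 Bb3.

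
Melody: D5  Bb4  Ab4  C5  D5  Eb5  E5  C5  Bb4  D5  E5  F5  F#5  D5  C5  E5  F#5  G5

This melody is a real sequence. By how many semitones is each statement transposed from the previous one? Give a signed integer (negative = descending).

With a 6-note motive the entries are D5, E5, F#5, each up a 2nd from the previous.
Counting half-steps from D5 to E5: 2.

2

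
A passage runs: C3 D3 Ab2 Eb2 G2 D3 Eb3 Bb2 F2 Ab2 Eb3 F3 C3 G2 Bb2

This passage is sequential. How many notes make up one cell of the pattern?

5

Try groups of 5 (3 cells in 15 notes):
C3 D3 Ab2 Eb2 G2 | D3 Eb3 Bb2 F2 Ab2 | Eb3 F3 C3 G2 Bb2
Every group is a transposition up a 2nd of the one before; no shorter unit works.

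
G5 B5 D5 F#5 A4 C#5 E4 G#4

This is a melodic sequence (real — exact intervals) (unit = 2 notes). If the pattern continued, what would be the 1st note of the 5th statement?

B3

With 2-note cells, note 1 of each statement runs G5, D5, A4, E4.
From E4, down a 4th gives B3.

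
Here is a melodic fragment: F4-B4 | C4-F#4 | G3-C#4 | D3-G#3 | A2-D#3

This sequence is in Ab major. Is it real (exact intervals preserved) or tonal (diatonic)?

Each cell has the same semitone pattern (6,) — intervals are preserved exactly.
And B4 lies outside Ab major, so the sequence is real rather than tonal.

real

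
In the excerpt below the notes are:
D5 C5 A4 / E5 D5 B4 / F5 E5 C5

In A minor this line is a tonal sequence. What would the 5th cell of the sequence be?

A5 G5 E5

Unit = 3 notes; the statements start on D5, E5, F5, moving up a 2nd each time.
Carrying on: G5 → A5.
Statement 5 starts on A5 and keeps the same diatonic contour: A5 G5 E5.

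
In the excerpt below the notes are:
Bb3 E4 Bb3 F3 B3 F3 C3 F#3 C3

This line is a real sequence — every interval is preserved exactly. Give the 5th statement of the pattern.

D2 G#2 D2

With a 3-note motive the entries are Bb3, F3, C3, each down a 4th from the previous.
Carrying on: G2 → D2.
From D2 the exact shape gives D2 G#2 D2.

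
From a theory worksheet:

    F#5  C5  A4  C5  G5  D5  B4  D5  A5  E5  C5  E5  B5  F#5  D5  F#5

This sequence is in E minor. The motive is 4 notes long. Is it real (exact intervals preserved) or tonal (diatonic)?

Every note is diatonic to E minor.
Cell 1 has -6 semitones from note 1 to 2, but cell 2 has -5 — the interval quality changes while the contour stays the same, which is the hallmark of a tonal sequence.

tonal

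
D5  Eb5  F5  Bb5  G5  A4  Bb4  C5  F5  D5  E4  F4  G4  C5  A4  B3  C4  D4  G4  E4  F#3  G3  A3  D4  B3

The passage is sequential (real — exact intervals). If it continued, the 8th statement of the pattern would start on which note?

With a 5-note motive the entries are D5, A4, E4, B3, F#3, each down a 4th from the previous.
Continuing: C#3 → G#2 → D#2. Statement 8 starts on D#2.

D#2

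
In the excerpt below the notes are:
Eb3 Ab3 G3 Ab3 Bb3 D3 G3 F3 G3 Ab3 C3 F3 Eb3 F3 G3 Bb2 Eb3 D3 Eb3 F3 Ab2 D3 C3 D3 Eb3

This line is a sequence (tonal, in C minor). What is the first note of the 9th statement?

The 5-note cells begin on Eb3, D3, C3, Bb2, Ab2 — each down a 2nd from the last.
Extending the heads down a 2nd: G2 → F2 → Eb2 → D2.

D2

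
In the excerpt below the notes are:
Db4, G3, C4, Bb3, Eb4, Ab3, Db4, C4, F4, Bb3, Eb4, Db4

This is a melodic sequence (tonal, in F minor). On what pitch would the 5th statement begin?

The 4-note cells begin on Db4, Eb4, F4 — each up a 2nd from the last.
Extending the heads up a 2nd: G4 → Ab4.

Ab4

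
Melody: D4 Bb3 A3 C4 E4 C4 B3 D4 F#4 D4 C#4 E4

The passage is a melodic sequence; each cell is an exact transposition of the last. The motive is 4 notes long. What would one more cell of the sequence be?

G#4 E4 D#4 F#4

Taking 4-note groups, the heads are D4, E4, F#4: the pattern moves up a 2nd.
Statement 4 starts on G#4 and keeps the same exact contour: G#4 E4 D#4 F#4.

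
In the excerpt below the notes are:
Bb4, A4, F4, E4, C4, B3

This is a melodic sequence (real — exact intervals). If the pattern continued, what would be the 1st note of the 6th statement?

Grouping in 2s, the 1st note of each cell is Bb4, F4, C4.
Each moves down a 4th. Continuing: G3 → D3 → A2.

A2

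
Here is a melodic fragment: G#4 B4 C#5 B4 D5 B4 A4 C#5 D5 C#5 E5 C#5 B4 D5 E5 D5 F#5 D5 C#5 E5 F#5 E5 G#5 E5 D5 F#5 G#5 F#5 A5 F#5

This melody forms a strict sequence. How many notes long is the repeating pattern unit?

There are 30 notes; a 6-note unit gives 5 cells:
G#4 B4 C#5 B4 D5 B4 | A4 C#5 D5 C#5 E5 C#5 | B4 D5 E5 D5 F#5 D5 | C#5 E5 F#5 E5 G#5 E5 | D5 F#5 G#5 F#5 A5 F#5
That's a consistent up a 2nd shift per cell, and no other grouping gives one.

6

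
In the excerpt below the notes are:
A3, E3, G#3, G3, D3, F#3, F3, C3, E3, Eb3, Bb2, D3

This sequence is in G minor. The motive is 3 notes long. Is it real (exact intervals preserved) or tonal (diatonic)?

real

Each cell has the same semitone pattern (-5, 4) — intervals are preserved exactly.
And E3 lies outside G minor, so the sequence is real rather than tonal.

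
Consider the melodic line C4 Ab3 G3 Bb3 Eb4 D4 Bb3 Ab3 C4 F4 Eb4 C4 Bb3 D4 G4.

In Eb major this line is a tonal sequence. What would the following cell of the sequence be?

Taking 5-note groups, the heads are C4, D4, Eb4: the pattern moves up a 2nd.
So cell 4 is F4 D4 C4 Eb4 Ab4.

F4 D4 C4 Eb4 Ab4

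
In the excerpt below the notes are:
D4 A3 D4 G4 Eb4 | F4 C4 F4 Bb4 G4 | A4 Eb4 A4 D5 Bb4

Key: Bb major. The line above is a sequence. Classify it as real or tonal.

tonal

Every note is diatonic to Bb major.
Cell 1 has -4 semitones from note 4 to 5, but cell 2 has -3 — the interval quality changes while the contour stays the same, which is the hallmark of a tonal sequence.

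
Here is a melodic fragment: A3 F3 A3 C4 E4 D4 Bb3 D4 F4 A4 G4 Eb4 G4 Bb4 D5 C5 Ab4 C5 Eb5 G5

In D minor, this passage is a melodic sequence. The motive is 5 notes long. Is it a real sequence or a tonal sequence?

Each cell has the same semitone pattern (-4, 4, 3, 4) — intervals are preserved exactly.
And Eb4 lies outside D minor, so the sequence is real rather than tonal.

real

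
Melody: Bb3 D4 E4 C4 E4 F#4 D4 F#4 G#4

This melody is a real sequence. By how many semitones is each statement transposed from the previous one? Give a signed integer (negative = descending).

Unit = 3 notes; the statements start on Bb3, C4, D4, moving up a 2nd each time.
Bb3 to C4 spans +2 semitones.

2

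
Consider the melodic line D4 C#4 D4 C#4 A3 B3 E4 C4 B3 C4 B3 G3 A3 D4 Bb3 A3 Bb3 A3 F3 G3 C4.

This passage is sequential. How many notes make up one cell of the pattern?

There are 21 notes; a 7-note unit gives 3 cells:
D4 C#4 D4 C#4 A3 B3 E4 | C4 B3 C4 B3 G3 A3 D4 | Bb3 A3 Bb3 A3 F3 G3 C4
Each cell is the previous one down a 2nd — so the unit is 7 notes.

7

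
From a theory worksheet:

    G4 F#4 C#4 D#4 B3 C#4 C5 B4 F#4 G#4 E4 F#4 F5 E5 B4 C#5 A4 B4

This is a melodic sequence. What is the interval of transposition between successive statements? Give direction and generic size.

With a 6-note motive the entries are G4, C5, F5, each up a 4th from the previous.
From G4 to C5: up a 4th.

up a 4th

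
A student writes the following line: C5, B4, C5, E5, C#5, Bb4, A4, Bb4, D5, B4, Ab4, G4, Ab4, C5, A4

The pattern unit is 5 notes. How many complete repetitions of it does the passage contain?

3

15 notes in groups of 5 gives 15/5 = 3 statements.
Starts: C5, Bb4, Ab4 — each down a 2nd.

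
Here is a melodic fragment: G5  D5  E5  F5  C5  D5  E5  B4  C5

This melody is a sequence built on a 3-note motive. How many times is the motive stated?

9 notes in groups of 3 gives 9/3 = 3 statements.
Starts: G5, F5, E5 — each down a 2nd.

3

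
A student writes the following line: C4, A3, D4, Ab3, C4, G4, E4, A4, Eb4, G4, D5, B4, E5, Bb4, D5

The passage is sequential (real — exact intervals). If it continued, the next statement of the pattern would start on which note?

A5

The 5-note cells begin on C4, G4, D5 — each up a 5th from the last.
One more step up a 5th gives A5.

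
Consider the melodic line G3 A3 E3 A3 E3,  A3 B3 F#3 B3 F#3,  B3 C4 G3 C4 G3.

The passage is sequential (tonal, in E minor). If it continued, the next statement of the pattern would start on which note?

C4

Taking 5-note groups, the heads are G3, A3, B3: the pattern moves up a 2nd.
One more step up a 2nd gives C4.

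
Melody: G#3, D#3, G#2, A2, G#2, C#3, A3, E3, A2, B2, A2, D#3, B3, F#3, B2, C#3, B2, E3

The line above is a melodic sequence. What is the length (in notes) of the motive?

18 notes total. Splitting into 3 groups of 6:
G#3 D#3 G#2 A2 G#2 C#3 | A3 E3 A2 B2 A2 D#3 | B3 F#3 B2 C#3 B2 E3
That's a consistent up a 2nd shift per cell, and no other grouping gives one.

6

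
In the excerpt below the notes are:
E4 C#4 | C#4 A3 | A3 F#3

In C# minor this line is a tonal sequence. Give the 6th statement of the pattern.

B2 G#2

Unit = 2 notes; the statements start on E4, C#4, A3, moving down a 3rd each time.
Continuing the starts: F#3 → D#3 → B2.
So cell 6 is B2 G#2.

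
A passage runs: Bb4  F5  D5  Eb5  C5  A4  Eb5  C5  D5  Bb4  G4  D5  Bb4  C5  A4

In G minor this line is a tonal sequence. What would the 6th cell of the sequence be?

D4 A4 F4 G4 Eb4

Unit = 5 notes; the statements start on Bb4, A4, G4, moving down a 2nd each time.
Carrying on: F4 → Eb4 → D4.
From D4 the diatonic shape gives D4 A4 F4 G4 Eb4.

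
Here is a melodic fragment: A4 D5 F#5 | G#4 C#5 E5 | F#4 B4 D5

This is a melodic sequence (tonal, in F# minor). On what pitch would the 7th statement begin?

Taking 3-note groups, the heads are A4, G#4, F#4: the pattern moves down a 2nd.
Extending the heads down a 2nd: E4 → D4 → C#4 → B3.

B3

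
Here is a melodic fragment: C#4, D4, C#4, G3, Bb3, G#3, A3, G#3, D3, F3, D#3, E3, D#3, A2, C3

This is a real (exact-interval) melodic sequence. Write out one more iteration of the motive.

The 5-note cells begin on C#4, G#3, D#3 — each down a 4th from the last.
From A#2 the exact shape gives A#2 B2 A#2 E2 G2.

A#2 B2 A#2 E2 G2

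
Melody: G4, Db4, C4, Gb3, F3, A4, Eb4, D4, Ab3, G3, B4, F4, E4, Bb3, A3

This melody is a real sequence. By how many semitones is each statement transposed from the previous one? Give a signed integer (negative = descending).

Unit = 5 notes; the statements start on G4, A4, B4, moving up a 2nd each time.
G4→A4 is 69 − 67 = 2 semitones.

2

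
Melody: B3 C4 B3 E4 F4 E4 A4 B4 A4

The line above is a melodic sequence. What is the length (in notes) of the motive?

9 notes total. Splitting into 3 groups of 3:
B3 C4 B3 | E4 F4 E4 | A4 B4 A4
Every group is a transposition up a 4th of the one before; no shorter unit works.

3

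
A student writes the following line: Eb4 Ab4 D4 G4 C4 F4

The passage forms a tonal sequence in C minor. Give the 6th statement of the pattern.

Taking 2-note groups, the heads are Eb4, D4, C4: the pattern moves down a 2nd.
Extending down a 2nd: Bb3 → Ab3 → G3.
Statement 6 starts on G3 and keeps the same diatonic contour: G3 C4.

G3 C4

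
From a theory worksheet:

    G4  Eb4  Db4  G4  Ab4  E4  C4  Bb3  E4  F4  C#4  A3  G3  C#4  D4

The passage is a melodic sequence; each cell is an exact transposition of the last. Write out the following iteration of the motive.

Taking 5-note groups, the heads are G4, E4, C#4: the pattern moves down a 3rd.
So cell 4 is A#3 F#3 E3 A#3 B3.

A#3 F#3 E3 A#3 B3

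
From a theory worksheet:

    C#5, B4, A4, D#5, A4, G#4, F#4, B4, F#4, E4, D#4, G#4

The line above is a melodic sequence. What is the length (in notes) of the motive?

There are 12 notes; a 4-note unit gives 3 cells:
C#5 B4 A4 D#5 | A4 G#4 F#4 B4 | F#4 E4 D#4 G#4
That's a consistent down a 3rd shift per cell, and no other grouping gives one.

4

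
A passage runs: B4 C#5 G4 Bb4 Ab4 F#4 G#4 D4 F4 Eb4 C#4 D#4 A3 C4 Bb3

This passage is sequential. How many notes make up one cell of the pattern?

15 notes total. Splitting into 3 groups of 5:
B4 C#5 G4 Bb4 Ab4 | F#4 G#4 D4 F4 Eb4 | C#4 D#4 A3 C4 Bb3
That's a consistent down a 4th shift per cell, and no other grouping gives one.

5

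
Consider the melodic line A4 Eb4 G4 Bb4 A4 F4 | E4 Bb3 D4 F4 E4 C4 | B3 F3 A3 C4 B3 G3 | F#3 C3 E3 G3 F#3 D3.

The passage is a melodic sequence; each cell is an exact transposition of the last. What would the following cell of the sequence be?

Taking 6-note groups, the heads are A4, E4, B3, F#3: the pattern moves down a 4th.
From C#3 the exact shape gives C#3 G2 B2 D3 C#3 A2.

C#3 G2 B2 D3 C#3 A2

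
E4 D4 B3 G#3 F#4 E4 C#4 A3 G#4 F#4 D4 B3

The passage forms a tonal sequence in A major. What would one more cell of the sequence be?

Taking 4-note groups, the heads are E4, F#4, G#4: the pattern moves up a 2nd.
From A4 the diatonic shape gives A4 G#4 E4 C#4.

A4 G#4 E4 C#4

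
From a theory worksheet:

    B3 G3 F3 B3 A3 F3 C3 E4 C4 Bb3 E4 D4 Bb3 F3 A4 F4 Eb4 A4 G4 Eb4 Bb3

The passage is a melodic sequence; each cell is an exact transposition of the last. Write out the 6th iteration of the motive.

The 7-note cells begin on B3, E4, A4 — each up a 4th from the last.
Extending up a 4th: D5 → G5 → C6.
So cell 6 is C6 Ab5 Gb5 C6 Bb5 Gb5 Db5.

C6 Ab5 Gb5 C6 Bb5 Gb5 Db5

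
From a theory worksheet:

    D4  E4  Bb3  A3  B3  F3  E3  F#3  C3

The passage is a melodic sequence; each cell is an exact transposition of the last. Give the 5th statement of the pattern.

The 3-note cells begin on D4, A3, E3 — each down a 4th from the last.
Extending down a 4th: B2 → F#2.
So cell 5 is F#2 G#2 D2.

F#2 G#2 D2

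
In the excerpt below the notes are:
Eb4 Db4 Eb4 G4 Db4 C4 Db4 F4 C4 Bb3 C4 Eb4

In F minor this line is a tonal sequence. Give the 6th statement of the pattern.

G3 F3 G3 Bb3

With a 4-note motive the entries are Eb4, Db4, C4, each down a 2nd from the previous.
Extending down a 2nd: Bb3 → Ab3 → G3.
Statement 6 starts on G3 and keeps the same diatonic contour: G3 F3 G3 Bb3.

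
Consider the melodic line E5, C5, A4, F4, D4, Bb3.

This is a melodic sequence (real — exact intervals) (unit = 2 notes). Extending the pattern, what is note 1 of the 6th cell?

With 2-note cells, note 1 of each statement runs E5, A4, D4.
Each moves down a 5th. Continuing: G3 → C3 → F2.

F2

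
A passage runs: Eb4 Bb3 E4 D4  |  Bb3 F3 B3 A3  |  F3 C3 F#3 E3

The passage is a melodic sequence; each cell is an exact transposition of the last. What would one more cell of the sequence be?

C3 G2 C#3 B2

With a 4-note motive the entries are Eb4, Bb3, F3, each down a 4th from the previous.
So cell 4 is C3 G2 C#3 B2.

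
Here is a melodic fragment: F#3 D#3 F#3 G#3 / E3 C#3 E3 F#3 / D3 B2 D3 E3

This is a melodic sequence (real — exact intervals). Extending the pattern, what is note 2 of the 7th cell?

Grouping in 4s, the 2nd note of each cell is D#3, C#3, B2.
Extending down a 2nd: A2 → G2 → F2 → Eb2.

Eb2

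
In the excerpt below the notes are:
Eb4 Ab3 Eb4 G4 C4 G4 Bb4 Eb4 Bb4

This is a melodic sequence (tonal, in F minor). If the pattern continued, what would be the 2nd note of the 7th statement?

F5

With 3-note cells, note 2 of each statement runs Ab3, C4, Eb4.
Extending up a 3rd: G4 → Bb4 → Db5 → F5.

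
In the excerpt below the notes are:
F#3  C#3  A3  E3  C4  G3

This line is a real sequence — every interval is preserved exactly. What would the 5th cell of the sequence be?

Gb4 Db4

Unit = 2 notes; the statements start on F#3, A3, C4, moving up a 3rd each time.
Carrying on: Eb4 → Gb4.
From Gb4 the exact shape gives Gb4 Db4.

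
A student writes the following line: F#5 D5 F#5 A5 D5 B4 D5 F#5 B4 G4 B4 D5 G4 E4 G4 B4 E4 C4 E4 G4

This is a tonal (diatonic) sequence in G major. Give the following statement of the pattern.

With a 4-note motive the entries are F#5, D5, B4, G4, E4, each down a 3rd from the previous.
From C4 the diatonic shape gives C4 A3 C4 E4.

C4 A3 C4 E4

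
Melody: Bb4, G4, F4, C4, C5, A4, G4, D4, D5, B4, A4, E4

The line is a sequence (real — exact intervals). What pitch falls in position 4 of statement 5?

With 4-note cells, note 4 of each statement runs C4, D4, E4.
Extending up a 2nd: F#4 → G#4.

G#4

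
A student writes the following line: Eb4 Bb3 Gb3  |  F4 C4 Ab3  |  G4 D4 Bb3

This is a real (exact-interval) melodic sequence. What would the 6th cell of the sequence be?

C#5 G#4 E4

Unit = 3 notes; the statements start on Eb4, F4, G4, moving up a 2nd each time.
Extending up a 2nd: A4 → B4 → C#5.
Statement 6 starts on C#5 and keeps the same exact contour: C#5 G#4 E4.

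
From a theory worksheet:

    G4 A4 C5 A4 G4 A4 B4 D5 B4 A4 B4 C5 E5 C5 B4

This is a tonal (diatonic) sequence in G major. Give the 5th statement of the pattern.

D5 E5 G5 E5 D5

Taking 5-note groups, the heads are G4, A4, B4: the pattern moves up a 2nd.
Extending up a 2nd: C5 → D5.
From D5 the diatonic shape gives D5 E5 G5 E5 D5.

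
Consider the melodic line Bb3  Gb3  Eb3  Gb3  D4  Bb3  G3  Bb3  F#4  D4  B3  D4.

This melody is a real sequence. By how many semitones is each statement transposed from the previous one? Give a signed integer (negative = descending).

4

The 4-note cells begin on Bb3, D4, F#4 — each up a 3rd from the last.
Bb3→D4 is 62 − 58 = 4 semitones.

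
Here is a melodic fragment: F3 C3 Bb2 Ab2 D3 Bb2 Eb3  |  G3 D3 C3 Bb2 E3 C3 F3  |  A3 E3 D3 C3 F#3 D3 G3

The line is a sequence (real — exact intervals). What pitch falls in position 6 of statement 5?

The unit is 7 notes. Position-6 pitches of the 3 shown cells: Bb2, C3, D3.
Extending up a 2nd: E3 → F#3.

F#3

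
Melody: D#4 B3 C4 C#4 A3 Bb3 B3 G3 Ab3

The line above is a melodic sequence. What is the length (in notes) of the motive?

3

There are 9 notes; a 3-note unit gives 3 cells:
D#4 B3 C4 | C#4 A3 Bb3 | B3 G3 Ab3
Every group is a transposition down a 2nd of the one before; no shorter unit works.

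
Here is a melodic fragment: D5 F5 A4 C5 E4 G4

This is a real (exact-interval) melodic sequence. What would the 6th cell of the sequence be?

Taking 2-note groups, the heads are D5, A4, E4: the pattern moves down a 4th.
Extending down a 4th: B3 → F#3 → C#3.
From C#3 the exact shape gives C#3 E3.

C#3 E3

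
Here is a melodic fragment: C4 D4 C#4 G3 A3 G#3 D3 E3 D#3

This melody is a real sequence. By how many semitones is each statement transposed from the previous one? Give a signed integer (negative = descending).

Unit = 3 notes; the statements start on C4, G3, D3, moving down a 4th each time.
C4 to G3 spans -5 semitones.

-5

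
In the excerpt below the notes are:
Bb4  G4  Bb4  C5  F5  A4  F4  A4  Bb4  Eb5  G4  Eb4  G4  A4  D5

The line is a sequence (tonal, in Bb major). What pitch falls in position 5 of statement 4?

C5

The unit is 5 notes. Position-5 pitches of the 3 shown cells: F5, Eb5, D5.
Each moves down a 2nd; the next is C5.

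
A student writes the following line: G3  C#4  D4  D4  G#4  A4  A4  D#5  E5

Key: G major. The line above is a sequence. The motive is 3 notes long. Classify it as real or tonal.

Each cell has the same semitone pattern (6, 1) — intervals are preserved exactly.
And C#4 lies outside G major, so the sequence is real rather than tonal.

real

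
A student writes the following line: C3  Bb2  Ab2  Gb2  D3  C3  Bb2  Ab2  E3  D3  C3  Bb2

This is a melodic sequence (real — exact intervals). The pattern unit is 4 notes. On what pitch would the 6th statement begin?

A#3

With a 4-note motive the entries are C3, D3, E3, each up a 2nd from the previous.
Extending the heads up a 2nd: F#3 → G#3 → A#3.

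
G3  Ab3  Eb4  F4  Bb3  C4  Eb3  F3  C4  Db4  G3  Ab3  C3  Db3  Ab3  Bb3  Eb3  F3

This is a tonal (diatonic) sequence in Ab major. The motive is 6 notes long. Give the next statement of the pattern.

Ab2 Bb2 F3 G3 C3 Db3

The 6-note cells begin on G3, Eb3, C3 — each down a 3rd from the last.
Statement 4 starts on Ab2 and keeps the same diatonic contour: Ab2 Bb2 F3 G3 C3 Db3.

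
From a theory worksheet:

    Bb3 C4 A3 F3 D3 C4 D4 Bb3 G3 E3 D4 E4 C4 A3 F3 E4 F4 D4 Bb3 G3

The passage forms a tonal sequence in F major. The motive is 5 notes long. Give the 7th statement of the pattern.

A4 Bb4 G4 E4 C4

Taking 5-note groups, the heads are Bb3, C4, D4, E4: the pattern moves up a 2nd.
Continuing the starts: F4 → G4 → A4.
From A4 the diatonic shape gives A4 Bb4 G4 E4 C4.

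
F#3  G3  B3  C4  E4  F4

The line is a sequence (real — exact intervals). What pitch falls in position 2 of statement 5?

Eb5

The unit is 2 notes. Position-2 pitches of the 3 shown cells: G3, C4, F4.
Carrying that up a 4th forward: Bb4 → Eb5.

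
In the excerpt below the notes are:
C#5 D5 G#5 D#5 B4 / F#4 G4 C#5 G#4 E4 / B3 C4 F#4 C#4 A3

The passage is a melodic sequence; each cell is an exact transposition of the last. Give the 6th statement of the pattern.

D2 Eb2 A2 E2 C2

Unit = 5 notes; the statements start on C#5, F#4, B3, moving down a 5th each time.
Extending down a 5th: E3 → A2 → D2.
From D2 the exact shape gives D2 Eb2 A2 E2 C2.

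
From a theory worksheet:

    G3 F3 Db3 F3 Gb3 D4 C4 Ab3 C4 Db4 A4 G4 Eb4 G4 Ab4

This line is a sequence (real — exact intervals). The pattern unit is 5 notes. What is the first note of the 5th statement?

Taking 5-note groups, the heads are G3, D4, A4: the pattern moves up a 5th.
Extending the heads up a 5th: E5 → B5.

B5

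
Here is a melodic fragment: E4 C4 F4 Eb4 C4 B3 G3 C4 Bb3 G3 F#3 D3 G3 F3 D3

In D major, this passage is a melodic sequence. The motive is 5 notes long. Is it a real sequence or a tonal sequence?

real

Each cell has the same semitone pattern (-4, 5, -2, -3) — intervals are preserved exactly.
And C4 lies outside D major, so the sequence is real rather than tonal.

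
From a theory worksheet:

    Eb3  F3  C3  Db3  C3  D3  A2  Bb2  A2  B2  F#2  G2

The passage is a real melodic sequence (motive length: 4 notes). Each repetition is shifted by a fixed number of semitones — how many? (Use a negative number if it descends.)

Taking 4-note groups, the heads are Eb3, C3, A2: the pattern moves down a 3rd.
Eb3→C3 is 48 − 51 = -3 semitones.

-3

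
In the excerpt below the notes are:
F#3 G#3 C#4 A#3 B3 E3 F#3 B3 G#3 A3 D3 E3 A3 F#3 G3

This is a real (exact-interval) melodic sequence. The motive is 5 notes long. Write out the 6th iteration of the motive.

Ab2 Bb2 Eb3 C3 Db3

The 5-note cells begin on F#3, E3, D3 — each down a 2nd from the last.
Continuing the starts: C3 → Bb2 → Ab2.
From Ab2 the exact shape gives Ab2 Bb2 Eb3 C3 Db3.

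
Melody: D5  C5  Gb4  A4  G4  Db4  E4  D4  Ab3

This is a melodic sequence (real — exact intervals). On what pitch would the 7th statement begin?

G#2

With a 3-note motive the entries are D5, A4, E4, each down a 4th from the previous.
Continuing: B3 → F#3 → C#3 → G#2. Statement 7 starts on G#2.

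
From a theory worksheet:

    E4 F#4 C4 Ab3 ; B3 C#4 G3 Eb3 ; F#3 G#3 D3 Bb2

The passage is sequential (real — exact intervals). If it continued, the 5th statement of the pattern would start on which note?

G#2

The 4-note cells begin on E4, B3, F#3 — each down a 4th from the last.
Extending the heads down a 4th: C#3 → G#2.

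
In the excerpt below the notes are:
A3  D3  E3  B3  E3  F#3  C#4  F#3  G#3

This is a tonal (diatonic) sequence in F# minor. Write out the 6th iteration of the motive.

F#4 B3 C#4

Taking 3-note groups, the heads are A3, B3, C#4: the pattern moves up a 2nd.
Extending up a 2nd: D4 → E4 → F#4.
From F#4 the diatonic shape gives F#4 B3 C#4.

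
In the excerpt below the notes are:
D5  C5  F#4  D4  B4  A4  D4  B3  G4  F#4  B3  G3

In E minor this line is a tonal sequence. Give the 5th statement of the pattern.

Taking 4-note groups, the heads are D5, B4, G4: the pattern moves down a 3rd.
Continuing the starts: E4 → C4.
So cell 5 is C4 B3 E3 C3.

C4 B3 E3 C3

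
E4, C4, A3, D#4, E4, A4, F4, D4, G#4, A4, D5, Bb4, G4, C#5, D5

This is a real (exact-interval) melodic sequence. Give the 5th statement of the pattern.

C6 Ab5 F5 B5 C6

With a 5-note motive the entries are E4, A4, D5, each up a 4th from the previous.
Extending up a 4th: G5 → C6.
So cell 5 is C6 Ab5 F5 B5 C6.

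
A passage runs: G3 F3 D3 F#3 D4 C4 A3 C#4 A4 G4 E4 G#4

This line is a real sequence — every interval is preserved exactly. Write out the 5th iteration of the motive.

B5 A5 F#5 A#5

Unit = 4 notes; the statements start on G3, D4, A4, moving up a 5th each time.
Continuing the starts: E5 → B5.
Statement 5 starts on B5 and keeps the same exact contour: B5 A5 F#5 A#5.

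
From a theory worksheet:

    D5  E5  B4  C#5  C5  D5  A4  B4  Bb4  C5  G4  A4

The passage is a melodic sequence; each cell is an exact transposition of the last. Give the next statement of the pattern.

With a 4-note motive the entries are D5, C5, Bb4, each down a 2nd from the previous.
So cell 4 is Ab4 Bb4 F4 G4.

Ab4 Bb4 F4 G4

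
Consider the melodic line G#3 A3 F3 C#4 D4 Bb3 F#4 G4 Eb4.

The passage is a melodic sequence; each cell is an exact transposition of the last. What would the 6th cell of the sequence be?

The 3-note cells begin on G#3, C#4, F#4 — each up a 4th from the last.
Carrying on: B4 → E5 → A5.
Statement 6 starts on A5 and keeps the same exact contour: A5 Bb5 Gb5.

A5 Bb5 Gb5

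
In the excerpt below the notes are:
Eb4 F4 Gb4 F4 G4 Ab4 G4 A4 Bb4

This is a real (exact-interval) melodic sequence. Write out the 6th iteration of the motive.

Unit = 3 notes; the statements start on Eb4, F4, G4, moving up a 2nd each time.
Extending up a 2nd: A4 → B4 → C#5.
Statement 6 starts on C#5 and keeps the same exact contour: C#5 D#5 E5.

C#5 D#5 E5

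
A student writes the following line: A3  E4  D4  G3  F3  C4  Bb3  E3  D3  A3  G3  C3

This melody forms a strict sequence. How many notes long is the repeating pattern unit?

There are 12 notes; a 4-note unit gives 3 cells:
A3 E4 D4 G3 | F3 C4 Bb3 E3 | D3 A3 G3 C3
That's a consistent down a 3rd shift per cell, and no other grouping gives one.

4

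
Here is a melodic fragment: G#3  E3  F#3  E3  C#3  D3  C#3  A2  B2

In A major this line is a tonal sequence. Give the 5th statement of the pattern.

F#2 D2 E2

Unit = 3 notes; the statements start on G#3, E3, C#3, moving down a 3rd each time.
Continuing the starts: A2 → F#2.
Statement 5 starts on F#2 and keeps the same diatonic contour: F#2 D2 E2.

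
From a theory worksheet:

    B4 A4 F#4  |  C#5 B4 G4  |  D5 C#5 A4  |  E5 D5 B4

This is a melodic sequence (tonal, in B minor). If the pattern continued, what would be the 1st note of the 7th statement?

The unit is 3 notes. Position-1 pitches of the 4 shown cells: B4, C#5, D5, E5.
Extending up a 2nd: F#5 → G5 → A5.

A5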